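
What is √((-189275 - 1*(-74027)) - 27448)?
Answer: 2*I*√35674 ≈ 377.75*I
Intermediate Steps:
√((-189275 - 1*(-74027)) - 27448) = √((-189275 + 74027) - 27448) = √(-115248 - 27448) = √(-142696) = 2*I*√35674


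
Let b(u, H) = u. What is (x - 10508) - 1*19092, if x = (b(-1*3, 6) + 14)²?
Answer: -29479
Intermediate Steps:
x = 121 (x = (-1*3 + 14)² = (-3 + 14)² = 11² = 121)
(x - 10508) - 1*19092 = (121 - 10508) - 1*19092 = -10387 - 19092 = -29479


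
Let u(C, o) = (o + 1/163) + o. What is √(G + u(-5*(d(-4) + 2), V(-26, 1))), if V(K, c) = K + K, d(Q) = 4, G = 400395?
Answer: √10635331742/163 ≈ 632.69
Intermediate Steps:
V(K, c) = 2*K
u(C, o) = 1/163 + 2*o (u(C, o) = (o + 1/163) + o = (1/163 + o) + o = 1/163 + 2*o)
√(G + u(-5*(d(-4) + 2), V(-26, 1))) = √(400395 + (1/163 + 2*(2*(-26)))) = √(400395 + (1/163 + 2*(-52))) = √(400395 + (1/163 - 104)) = √(400395 - 16951/163) = √(65247434/163) = √10635331742/163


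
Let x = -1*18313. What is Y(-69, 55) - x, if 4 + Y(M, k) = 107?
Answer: 18416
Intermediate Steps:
Y(M, k) = 103 (Y(M, k) = -4 + 107 = 103)
x = -18313
Y(-69, 55) - x = 103 - 1*(-18313) = 103 + 18313 = 18416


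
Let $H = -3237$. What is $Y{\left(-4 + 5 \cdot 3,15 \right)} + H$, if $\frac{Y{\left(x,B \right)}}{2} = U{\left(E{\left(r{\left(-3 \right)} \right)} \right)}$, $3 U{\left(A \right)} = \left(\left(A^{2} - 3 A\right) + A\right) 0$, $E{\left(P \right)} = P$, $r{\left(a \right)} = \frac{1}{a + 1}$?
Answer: $-3237$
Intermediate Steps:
$r{\left(a \right)} = \frac{1}{1 + a}$
$U{\left(A \right)} = 0$ ($U{\left(A \right)} = \frac{\left(\left(A^{2} - 3 A\right) + A\right) 0}{3} = \frac{\left(A^{2} - 2 A\right) 0}{3} = \frac{1}{3} \cdot 0 = 0$)
$Y{\left(x,B \right)} = 0$ ($Y{\left(x,B \right)} = 2 \cdot 0 = 0$)
$Y{\left(-4 + 5 \cdot 3,15 \right)} + H = 0 - 3237 = -3237$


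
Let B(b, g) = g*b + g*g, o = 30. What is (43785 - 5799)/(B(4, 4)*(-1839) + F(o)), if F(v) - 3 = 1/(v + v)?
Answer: -2279160/3530699 ≈ -0.64553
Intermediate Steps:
B(b, g) = g**2 + b*g (B(b, g) = b*g + g**2 = g**2 + b*g)
F(v) = 3 + 1/(2*v) (F(v) = 3 + 1/(v + v) = 3 + 1/(2*v))
(43785 - 5799)/(B(4, 4)*(-1839) + F(o)) = (43785 - 5799)/((4*(4 + 4))*(-1839) + (3 + (1/2)/30)) = 37986/((4*8)*(-1839) + (3 + (1/2)*(1/30))) = 37986/(32*(-1839) + (3 + 1/60)) = 37986/(-58848 + 181/60) = 37986/(-3530699/60) = 37986*(-60/3530699) = -2279160/3530699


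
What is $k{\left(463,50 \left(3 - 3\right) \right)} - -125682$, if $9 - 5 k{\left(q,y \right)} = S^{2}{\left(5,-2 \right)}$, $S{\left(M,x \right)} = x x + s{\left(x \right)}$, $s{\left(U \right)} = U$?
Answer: $125683$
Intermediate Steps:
$S{\left(M,x \right)} = x + x^{2}$ ($S{\left(M,x \right)} = x x + x = x^{2} + x = x + x^{2}$)
$k{\left(q,y \right)} = 1$ ($k{\left(q,y \right)} = \frac{9}{5} - \frac{\left(- 2 \left(1 - 2\right)\right)^{2}}{5} = \frac{9}{5} - \frac{\left(\left(-2\right) \left(-1\right)\right)^{2}}{5} = \frac{9}{5} - \frac{2^{2}}{5} = \frac{9}{5} - \frac{4}{5} = 1$)
$k{\left(463,50 \left(3 - 3\right) \right)} - -125682 = 1 - -125682 = 1 + 125682 = 125683$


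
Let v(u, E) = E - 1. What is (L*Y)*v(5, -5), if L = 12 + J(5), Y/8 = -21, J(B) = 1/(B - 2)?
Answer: 12432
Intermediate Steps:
v(u, E) = -1 + E
J(B) = 1/(-2 + B)
Y = -168 (Y = 8*(-21) = -168)
L = 37/3 (L = 12 + 1/(-2 + 5) = 12 + 1/3 = 12 + ⅓ = 37/3 ≈ 12.333)
(L*Y)*v(5, -5) = ((37/3)*(-168))*(-1 - 5) = -2072*(-6) = 12432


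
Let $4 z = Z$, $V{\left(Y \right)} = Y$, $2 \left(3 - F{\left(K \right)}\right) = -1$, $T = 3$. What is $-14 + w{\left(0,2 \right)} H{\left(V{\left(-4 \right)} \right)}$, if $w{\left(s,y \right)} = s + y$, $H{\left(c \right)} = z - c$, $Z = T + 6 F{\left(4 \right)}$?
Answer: $6$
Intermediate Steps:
$F{\left(K \right)} = \frac{7}{2}$ ($F{\left(K \right)} = 3 - - \frac{1}{2} = 3 + \frac{1}{2} = \frac{7}{2}$)
$Z = 24$ ($Z = 3 + 6 \cdot \frac{7}{2} = 3 + 21 = 24$)
$z = 6$ ($z = \frac{1}{4} \cdot 24 = 6$)
$H{\left(c \right)} = 6 - c$
$-14 + w{\left(0,2 \right)} H{\left(V{\left(-4 \right)} \right)} = -14 + \left(0 + 2\right) \left(6 - -4\right) = -14 + 2 \left(6 + 4\right) = -14 + 2 \cdot 10 = -14 + 20 = 6$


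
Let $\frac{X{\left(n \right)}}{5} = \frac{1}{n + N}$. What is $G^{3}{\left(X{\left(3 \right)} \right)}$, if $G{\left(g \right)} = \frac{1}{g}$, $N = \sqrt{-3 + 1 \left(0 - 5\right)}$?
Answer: $- \frac{9}{25} + \frac{38 i \sqrt{2}}{125} \approx -0.36 + 0.42992 i$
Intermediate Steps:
$N = 2 i \sqrt{2}$ ($N = \sqrt{-3 + 1 \left(-5\right)} = \sqrt{-3 - 5} = \sqrt{-8} = 2 i \sqrt{2} \approx 2.8284 i$)
$X{\left(n \right)} = \frac{5}{n + 2 i \sqrt{2}}$
$G^{3}{\left(X{\left(3 \right)} \right)} = \left(\frac{1}{5 \frac{1}{3 + 2 i \sqrt{2}}}\right)^{3} = \left(\frac{3}{5} + \frac{2 i \sqrt{2}}{5}\right)^{3}$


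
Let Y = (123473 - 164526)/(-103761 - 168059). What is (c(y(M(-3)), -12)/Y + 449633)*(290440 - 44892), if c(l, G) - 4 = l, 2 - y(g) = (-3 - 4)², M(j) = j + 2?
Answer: 4529647354023372/41053 ≈ 1.1034e+11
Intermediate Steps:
M(j) = 2 + j
y(g) = -47 (y(g) = 2 - (-3 - 4)² = 2 - 1*(-7)² = 2 - 1*49 = 2 - 49 = -47)
Y = 41053/271820 (Y = -41053/(-271820) = -41053*(-1/271820) = 41053/271820 ≈ 0.15103)
c(l, G) = 4 + l
(c(y(M(-3)), -12)/Y + 449633)*(290440 - 44892) = ((4 - 47)/(41053/271820) + 449633)*(290440 - 44892) = (-43*271820/41053 + 449633)*245548 = (-11688260/41053 + 449633)*245548 = (18447095289/41053)*245548 = 4529647354023372/41053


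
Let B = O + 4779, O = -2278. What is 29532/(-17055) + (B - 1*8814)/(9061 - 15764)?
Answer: -30094927/38106555 ≈ -0.78976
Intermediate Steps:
B = 2501 (B = -2278 + 4779 = 2501)
29532/(-17055) + (B - 1*8814)/(9061 - 15764) = 29532/(-17055) + (2501 - 1*8814)/(9061 - 15764) = 29532*(-1/17055) + (2501 - 8814)/(-6703) = -9844/5685 - 6313*(-1/6703) = -9844/5685 + 6313/6703 = -30094927/38106555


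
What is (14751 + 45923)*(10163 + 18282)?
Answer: 1725871930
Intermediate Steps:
(14751 + 45923)*(10163 + 18282) = 60674*28445 = 1725871930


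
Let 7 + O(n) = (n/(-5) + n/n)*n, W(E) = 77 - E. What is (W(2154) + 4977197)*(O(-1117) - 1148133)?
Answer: -6959171985376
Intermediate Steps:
O(n) = -7 + n*(1 - n/5) (O(n) = -7 + (n/(-5) + n/n)*n = -7 + (n*(-⅕) + 1)*n = -7 + (-n/5 + 1)*n = -7 + (1 - n/5)*n = -7 + n*(1 - n/5))
(W(2154) + 4977197)*(O(-1117) - 1148133) = ((77 - 1*2154) + 4977197)*((-7 - 1117 - ⅕*(-1117)²) - 1148133) = ((77 - 2154) + 4977197)*((-7 - 1117 - ⅕*1247689) - 1148133) = (-2077 + 4977197)*((-7 - 1117 - 1247689/5) - 1148133) = 4975120*(-1253309/5 - 1148133) = 4975120*(-6993974/5) = -6959171985376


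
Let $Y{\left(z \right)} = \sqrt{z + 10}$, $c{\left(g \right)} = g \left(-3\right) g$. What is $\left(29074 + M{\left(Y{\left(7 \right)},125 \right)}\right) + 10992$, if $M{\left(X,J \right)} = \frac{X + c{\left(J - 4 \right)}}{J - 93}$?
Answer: $\frac{1238189}{32} + \frac{\sqrt{17}}{32} \approx 38694.0$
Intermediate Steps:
$c{\left(g \right)} = - 3 g^{2}$ ($c{\left(g \right)} = - 3 g g = - 3 g^{2}$)
$Y{\left(z \right)} = \sqrt{10 + z}$
$M{\left(X,J \right)} = \frac{X - 3 \left(-4 + J\right)^{2}}{-93 + J}$ ($M{\left(X,J \right)} = \frac{X - 3 \left(J - 4\right)^{2}}{J - 93} = \frac{X - 3 \left(J - 4\right)^{2}}{-93 + J} = \frac{X - 3 \left(-4 + J\right)^{2}}{-93 + J}$)
$\left(29074 + M{\left(Y{\left(7 \right)},125 \right)}\right) + 10992 = \left(29074 + \frac{\sqrt{10 + 7} - 3 \left(-4 + 125\right)^{2}}{-93 + 125}\right) + 10992 = \left(29074 + \frac{\sqrt{17} - 3 \cdot 121^{2}}{32}\right) + 10992 = \left(29074 + \frac{\sqrt{17} - 43923}{32}\right) + 10992 = \left(29074 + \frac{-43923 + \sqrt{17}}{32}\right) + 10992 = \left(29074 - \left(\frac{43923}{32} - \frac{\sqrt{17}}{32}\right)\right) + 10992 = \left(\frac{886445}{32} + \frac{\sqrt{17}}{32}\right) + 10992 = \frac{1238189}{32} + \frac{\sqrt{17}}{32}$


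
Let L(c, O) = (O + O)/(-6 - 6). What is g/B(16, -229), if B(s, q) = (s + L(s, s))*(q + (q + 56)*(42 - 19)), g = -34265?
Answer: 20559/33664 ≈ 0.61071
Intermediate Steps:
L(c, O) = -O/6 (L(c, O) = (2*O)/(-12) = (2*O)*(-1/12) = -O/6)
B(s, q) = 5*s*(1288 + 24*q)/6 (B(s, q) = (s - s/6)*(q + (q + 56)*(42 - 19)) = (5*s/6)*(q + (56 + q)*23) = (5*s/6)*(q + (1288 + 23*q)) = (5*s/6)*(1288 + 24*q) = 5*s*(1288 + 24*q)/6)
g/B(16, -229) = -34265*3/(320*(161 + 3*(-229))) = -34265*3/(320*(161 - 687)) = -34265/((20/3)*16*(-526)) = -34265/(-168320/3) = -34265*(-3/168320) = 20559/33664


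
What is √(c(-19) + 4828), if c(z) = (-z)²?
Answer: √5189 ≈ 72.035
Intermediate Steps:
c(z) = z²
√(c(-19) + 4828) = √((-19)² + 4828) = √(361 + 4828) = √5189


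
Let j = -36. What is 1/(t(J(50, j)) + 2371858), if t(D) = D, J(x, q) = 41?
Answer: 1/2371899 ≈ 4.2160e-7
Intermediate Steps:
1/(t(J(50, j)) + 2371858) = 1/(41 + 2371858) = 1/2371899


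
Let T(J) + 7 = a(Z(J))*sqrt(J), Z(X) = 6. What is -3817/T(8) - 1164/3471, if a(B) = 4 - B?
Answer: 30907287/19669 - 15268*sqrt(2)/17 ≈ 301.24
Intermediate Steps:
T(J) = -7 - 2*sqrt(J) (T(J) = -7 + (4 - 1*6)*sqrt(J) = -7 + (4 - 6)*sqrt(J) = -7 - 2*sqrt(J))
-3817/T(8) - 1164/3471 = -3817/(-7 - 4*sqrt(2)) - 1164/3471 = -3817/(-7 - 4*sqrt(2)) - 1164*1/3471 = -3817/(-7 - 4*sqrt(2)) - 388/1157 = -388/1157 - 3817/(-7 - 4*sqrt(2))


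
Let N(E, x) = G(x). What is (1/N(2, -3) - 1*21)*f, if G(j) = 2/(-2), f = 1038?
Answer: -22836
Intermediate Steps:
G(j) = -1 (G(j) = 2*(-½) = -1)
N(E, x) = -1
(1/N(2, -3) - 1*21)*f = (1/(-1) - 1*21)*1038 = (-1 - 21)*1038 = -22*1038 = -22836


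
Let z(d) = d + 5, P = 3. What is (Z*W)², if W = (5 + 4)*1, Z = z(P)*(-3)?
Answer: 46656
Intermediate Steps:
z(d) = 5 + d
Z = -24 (Z = (5 + 3)*(-3) = 8*(-3) = -24)
W = 9 (W = 9*1 = 9)
(Z*W)² = (-24*9)² = (-216)² = 46656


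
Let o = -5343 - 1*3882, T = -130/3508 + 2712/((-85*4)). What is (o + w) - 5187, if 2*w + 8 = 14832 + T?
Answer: -2088454737/298180 ≈ -7004.0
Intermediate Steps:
T = -1194737/149090 (T = -130*1/3508 + 2712/(-340) = -65/1754 + 2712*(-1/340) = -65/1754 - 678/85 = -1194737/149090 ≈ -8.0135)
o = -9225 (o = -5343 - 3882 = -9225)
w = 2208915423/298180 (w = -4 + (14832 - 1194737/149090)/2 = -4 + (½)*(2210108143/149090) = -4 + 2210108143/298180 = 2208915423/298180 ≈ 7408.0)
(o + w) - 5187 = (-9225 + 2208915423/298180) - 5187 = -541795077/298180 - 5187 = -2088454737/298180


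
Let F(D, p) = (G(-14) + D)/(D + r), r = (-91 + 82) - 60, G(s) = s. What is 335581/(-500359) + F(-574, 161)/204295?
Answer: -6297455914699/9389714477845 ≈ -0.67068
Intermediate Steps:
r = -69 (r = -9 - 60 = -69)
F(D, p) = (-14 + D)/(-69 + D) (F(D, p) = (-14 + D)/(D - 69) = (-14 + D)/(-69 + D))
335581/(-500359) + F(-574, 161)/204295 = 335581/(-500359) + ((-14 - 574)/(-69 - 574))/204295 = 335581*(-1/500359) + (-588/(-643))*(1/204295) = -335581/500359 - 1/643*(-588)*(1/204295) = -335581/500359 + (588/643)*(1/204295) = -335581/500359 + 84/18765955 = -6297455914699/9389714477845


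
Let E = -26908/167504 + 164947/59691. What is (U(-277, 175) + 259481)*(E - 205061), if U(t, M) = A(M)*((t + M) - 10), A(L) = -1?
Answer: -44353033362376318391/833206772 ≈ -5.3232e+10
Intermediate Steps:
E = 6505779215/2499620316 (E = -26908*1/167504 + 164947*(1/59691) = -6727/41876 + 164947/59691 = 6505779215/2499620316 ≈ 2.6027)
U(t, M) = 10 - M - t (U(t, M) = -((t + M) - 10) = -((M + t) - 10) = -(-10 + M + t) = 10 - M - t)
(U(-277, 175) + 259481)*(E - 205061) = ((10 - 1*175 - 1*(-277)) + 259481)*(6505779215/2499620316 - 205061) = ((10 - 175 + 277) + 259481)*(-512568135840061/2499620316) = (112 + 259481)*(-512568135840061/2499620316) = 259593*(-512568135840061/2499620316) = -44353033362376318391/833206772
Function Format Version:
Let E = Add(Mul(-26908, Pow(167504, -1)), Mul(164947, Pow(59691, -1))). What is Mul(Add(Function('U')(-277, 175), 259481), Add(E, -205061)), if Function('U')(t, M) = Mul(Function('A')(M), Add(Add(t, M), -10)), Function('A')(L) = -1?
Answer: Rational(-44353033362376318391, 833206772) ≈ -5.3232e+10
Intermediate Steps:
E = Rational(6505779215, 2499620316) (E = Add(Mul(-26908, Rational(1, 167504)), Mul(164947, Rational(1, 59691))) = Add(Rational(-6727, 41876), Rational(164947, 59691)) = Rational(6505779215, 2499620316) ≈ 2.6027)
Function('U')(t, M) = Add(10, Mul(-1, M), Mul(-1, t)) (Function('U')(t, M) = Mul(-1, Add(Add(t, M), -10)) = Mul(-1, Add(Add(M, t), -10)) = Mul(-1, Add(-10, M, t)) = Add(10, Mul(-1, M), Mul(-1, t)))
Mul(Add(Function('U')(-277, 175), 259481), Add(E, -205061)) = Mul(Add(Add(10, Mul(-1, 175), Mul(-1, -277)), 259481), Add(Rational(6505779215, 2499620316), -205061)) = Mul(Add(Add(10, -175, 277), 259481), Rational(-512568135840061, 2499620316)) = Mul(Add(112, 259481), Rational(-512568135840061, 2499620316)) = Mul(259593, Rational(-512568135840061, 2499620316)) = Rational(-44353033362376318391, 833206772)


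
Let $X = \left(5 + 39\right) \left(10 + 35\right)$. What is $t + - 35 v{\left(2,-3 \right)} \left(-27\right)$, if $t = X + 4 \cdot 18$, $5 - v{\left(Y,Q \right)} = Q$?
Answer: $9612$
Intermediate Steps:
$X = 1980$ ($X = 44 \cdot 45 = 1980$)
$v{\left(Y,Q \right)} = 5 - Q$
$t = 2052$ ($t = 1980 + 4 \cdot 18 = 1980 + 72 = 2052$)
$t + - 35 v{\left(2,-3 \right)} \left(-27\right) = 2052 + - 35 \left(5 - -3\right) \left(-27\right) = 2052 + - 35 \left(5 + 3\right) \left(-27\right) = 2052 + \left(-35\right) 8 \left(-27\right) = 2052 - -7560 = 2052 + 7560 = 9612$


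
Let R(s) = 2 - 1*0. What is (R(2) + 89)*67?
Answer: 6097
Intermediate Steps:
R(s) = 2 (R(s) = 2 + 0 = 2)
(R(2) + 89)*67 = (2 + 89)*67 = 91*67 = 6097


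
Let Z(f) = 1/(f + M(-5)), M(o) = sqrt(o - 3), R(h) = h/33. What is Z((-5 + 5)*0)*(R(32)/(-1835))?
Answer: 8*I*sqrt(2)/60555 ≈ 0.00018683*I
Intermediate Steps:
R(h) = h/33 (R(h) = h*(1/33) = h/33)
M(o) = sqrt(-3 + o)
Z(f) = 1/(f + 2*I*sqrt(2)) (Z(f) = 1/(f + sqrt(-3 - 5)) = 1/(f + sqrt(-8)) = 1/(f + 2*I*sqrt(2)))
Z((-5 + 5)*0)*(R(32)/(-1835)) = (((1/33)*32)/(-1835))/((-5 + 5)*0 + 2*I*sqrt(2)) = ((32/33)*(-1/1835))/(0*0 + 2*I*sqrt(2)) = -32/60555/(0 + 2*I*sqrt(2)) = -32/60555/(2*I*sqrt(2)) = -I*sqrt(2)/4*(-32/60555) = 8*I*sqrt(2)/60555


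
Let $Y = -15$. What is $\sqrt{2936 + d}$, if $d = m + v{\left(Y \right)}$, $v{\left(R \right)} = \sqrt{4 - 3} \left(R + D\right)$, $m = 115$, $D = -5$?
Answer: $\sqrt{3031} \approx 55.055$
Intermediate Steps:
$v{\left(R \right)} = -5 + R$ ($v{\left(R \right)} = \sqrt{4 - 3} \left(R - 5\right) = \sqrt{1} \left(-5 + R\right) = 1 \left(-5 + R\right) = -5 + R$)
$d = 95$ ($d = 115 - 20 = 95$)
$\sqrt{2936 + d} = \sqrt{2936 + 95} = \sqrt{3031}$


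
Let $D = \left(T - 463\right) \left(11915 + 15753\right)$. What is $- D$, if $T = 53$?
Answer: $11343880$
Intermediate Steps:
$D = -11343880$ ($D = \left(53 - 463\right) \left(11915 + 15753\right) = \left(-410\right) 27668 = -11343880$)
$- D = \left(-1\right) \left(-11343880\right) = 11343880$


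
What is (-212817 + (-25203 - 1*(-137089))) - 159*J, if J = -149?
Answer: -77240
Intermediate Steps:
(-212817 + (-25203 - 1*(-137089))) - 159*J = (-212817 + (-25203 - 1*(-137089))) - 159*(-149) = (-212817 + (-25203 + 137089)) + 23691 = (-212817 + 111886) + 23691 = -100931 + 23691 = -77240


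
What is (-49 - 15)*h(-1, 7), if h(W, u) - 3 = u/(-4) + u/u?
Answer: -144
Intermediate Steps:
h(W, u) = 4 - u/4 (h(W, u) = 3 + (u/(-4) + u/u) = 3 + (u*(-¼) + 1) = 3 + (-u/4 + 1) = 3 + (1 - u/4) = 4 - u/4)
(-49 - 15)*h(-1, 7) = (-49 - 15)*(4 - ¼*7) = -64*(4 - 7/4) = -64*9/4 = -144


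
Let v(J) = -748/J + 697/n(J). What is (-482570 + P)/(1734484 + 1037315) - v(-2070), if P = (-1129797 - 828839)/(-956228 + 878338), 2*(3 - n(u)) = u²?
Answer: -123757986872075263/231272251849098585 ≈ -0.53512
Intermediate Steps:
n(u) = 3 - u²/2
P = 979318/38945 (P = -1958636/(-77890) = -1958636*(-1/77890) = 979318/38945 ≈ 25.146)
v(J) = -748/J + 697/(3 - J²/2)
(-482570 + P)/(1734484 + 1037315) - v(-2070) = (-482570 + 979318/38945)/(1734484 + 1037315) - 34*(132 - 41*(-2070) - 22*(-2070)²)/((-2070)*(-6 + (-2070)²)) = -18792709332/38945/2771799 - 34*(-1)*(132 + 84870 - 22*4284900)/(2070*(-6 + 4284900)) = -18792709332/38945*1/2771799 - 34*(-1)*(132 + 84870 - 94267800)/(2070*4284894) = -6264236444/35982570685 - 34*(-1)*(-94182798)/(2070*4284894) = -6264236444/35982570685 - 1*266851261/739144215 = -6264236444/35982570685 - 266851261/739144215 = -123757986872075263/231272251849098585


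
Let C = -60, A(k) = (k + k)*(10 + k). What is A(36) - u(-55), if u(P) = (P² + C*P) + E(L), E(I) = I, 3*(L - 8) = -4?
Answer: -9059/3 ≈ -3019.7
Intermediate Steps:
A(k) = 2*k*(10 + k) (A(k) = (2*k)*(10 + k) = 2*k*(10 + k))
L = 20/3 (L = 8 + (⅓)*(-4) = 8 - 4/3 = 20/3 ≈ 6.6667)
u(P) = 20/3 + P² - 60*P (u(P) = (P² - 60*P) + 20/3 = 20/3 + P² - 60*P)
A(36) - u(-55) = 2*36*(10 + 36) - (20/3 + (-55)² - 60*(-55)) = 2*36*46 - (20/3 + 3025 + 3300) = 3312 - 1*18995/3 = 3312 - 18995/3 = -9059/3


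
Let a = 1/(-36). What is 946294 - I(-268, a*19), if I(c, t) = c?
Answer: 946562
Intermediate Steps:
a = -1/36 ≈ -0.027778
946294 - I(-268, a*19) = 946294 - 1*(-268) = 946294 + 268 = 946562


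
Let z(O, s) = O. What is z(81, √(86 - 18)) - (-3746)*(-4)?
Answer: -14903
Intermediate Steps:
z(81, √(86 - 18)) - (-3746)*(-4) = 81 - (-3746)*(-4) = 81 - 1*14984 = 81 - 14984 = -14903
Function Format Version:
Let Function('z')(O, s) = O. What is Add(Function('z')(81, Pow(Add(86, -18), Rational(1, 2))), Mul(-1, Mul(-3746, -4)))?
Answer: -14903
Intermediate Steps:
Add(Function('z')(81, Pow(Add(86, -18), Rational(1, 2))), Mul(-1, Mul(-3746, -4))) = Add(81, Mul(-1, Mul(-3746, -4))) = Add(81, Mul(-1, 14984)) = Add(81, -14984) = -14903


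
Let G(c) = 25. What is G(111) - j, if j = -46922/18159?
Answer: 500897/18159 ≈ 27.584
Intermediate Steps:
j = -46922/18159 (j = -46922*1/18159 = -46922/18159 ≈ -2.5840)
G(111) - j = 25 - 1*(-46922/18159) = 25 + 46922/18159 = 500897/18159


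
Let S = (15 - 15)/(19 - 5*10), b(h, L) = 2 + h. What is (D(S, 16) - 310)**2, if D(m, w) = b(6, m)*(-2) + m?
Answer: 106276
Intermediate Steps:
S = 0 (S = 0/(19 - 50) = 0/(-31) = 0*(-1/31) = 0)
D(m, w) = -16 + m (D(m, w) = (2 + 6)*(-2) + m = 8*(-2) + m = -16 + m)
(D(S, 16) - 310)**2 = ((-16 + 0) - 310)**2 = (-16 - 310)**2 = (-326)**2 = 106276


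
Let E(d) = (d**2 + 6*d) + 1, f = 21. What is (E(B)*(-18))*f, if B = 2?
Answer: -6426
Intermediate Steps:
E(d) = 1 + d**2 + 6*d
(E(B)*(-18))*f = ((1 + 2**2 + 6*2)*(-18))*21 = ((1 + 4 + 12)*(-18))*21 = (17*(-18))*21 = -306*21 = -6426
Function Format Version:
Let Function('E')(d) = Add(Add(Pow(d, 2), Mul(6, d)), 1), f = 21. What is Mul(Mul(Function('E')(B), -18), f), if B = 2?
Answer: -6426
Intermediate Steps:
Function('E')(d) = Add(1, Pow(d, 2), Mul(6, d))
Mul(Mul(Function('E')(B), -18), f) = Mul(Mul(Add(1, Pow(2, 2), Mul(6, 2)), -18), 21) = Mul(Mul(Add(1, 4, 12), -18), 21) = Mul(Mul(17, -18), 21) = Mul(-306, 21) = -6426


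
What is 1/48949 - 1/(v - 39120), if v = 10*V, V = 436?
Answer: 83709/1701467240 ≈ 4.9198e-5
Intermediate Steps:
v = 4360 (v = 10*436 = 4360)
1/48949 - 1/(v - 39120) = 1/48949 - 1/(4360 - 39120) = 1/48949 - 1/(-34760) = 1/48949 - 1*(-1/34760) = 1/48949 + 1/34760 = 83709/1701467240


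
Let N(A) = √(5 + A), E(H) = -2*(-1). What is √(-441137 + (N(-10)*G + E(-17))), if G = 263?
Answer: √(-441135 + 263*I*√5) ≈ 0.443 + 664.18*I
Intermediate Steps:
E(H) = 2
√(-441137 + (N(-10)*G + E(-17))) = √(-441137 + (√(5 - 10)*263 + 2)) = √(-441137 + (√(-5)*263 + 2)) = √(-441137 + ((I*√5)*263 + 2)) = √(-441137 + (263*I*√5 + 2)) = √(-441137 + (2 + 263*I*√5)) = √(-441135 + 263*I*√5)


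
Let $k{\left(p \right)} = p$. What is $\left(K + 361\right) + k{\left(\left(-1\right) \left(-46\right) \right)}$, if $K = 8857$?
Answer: $9264$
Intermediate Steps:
$\left(K + 361\right) + k{\left(\left(-1\right) \left(-46\right) \right)} = \left(8857 + 361\right) - -46 = 9218 + 46 = 9264$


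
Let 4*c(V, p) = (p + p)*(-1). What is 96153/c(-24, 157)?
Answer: -192306/157 ≈ -1224.9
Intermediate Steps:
c(V, p) = -p/2 (c(V, p) = ((p + p)*(-1))/4 = ((2*p)*(-1))/4 = (-2*p)/4 = -p/2)
96153/c(-24, 157) = 96153/((-1/2*157)) = 96153/(-157/2) = 96153*(-2/157) = -192306/157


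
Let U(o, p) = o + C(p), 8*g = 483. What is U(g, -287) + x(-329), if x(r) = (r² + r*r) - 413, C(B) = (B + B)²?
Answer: 4364843/8 ≈ 5.4561e+5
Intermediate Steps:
g = 483/8 (g = (⅛)*483 = 483/8 ≈ 60.375)
C(B) = 4*B² (C(B) = (2*B)² = 4*B²)
U(o, p) = o + 4*p²
x(r) = -413 + 2*r² (x(r) = (r² + r²) - 413 = 2*r² - 413 = -413 + 2*r²)
U(g, -287) + x(-329) = (483/8 + 4*(-287)²) + (-413 + 2*(-329)²) = (483/8 + 4*82369) + (-413 + 2*108241) = (483/8 + 329476) + (-413 + 216482) = 2636291/8 + 216069 = 4364843/8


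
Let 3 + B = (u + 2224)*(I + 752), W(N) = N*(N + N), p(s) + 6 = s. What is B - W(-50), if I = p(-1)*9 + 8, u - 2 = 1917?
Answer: 2882668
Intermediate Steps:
u = 1919 (u = 2 + 1917 = 1919)
p(s) = -6 + s
I = -55 (I = (-6 - 1)*9 + 8 = -7*9 + 8 = -63 + 8 = -55)
W(N) = 2*N**2 (W(N) = N*(2*N) = 2*N**2)
B = 2887668 (B = -3 + (1919 + 2224)*(-55 + 752) = -3 + 4143*697 = -3 + 2887671 = 2887668)
B - W(-50) = 2887668 - 2*(-50)**2 = 2887668 - 2*2500 = 2887668 - 1*5000 = 2887668 - 5000 = 2882668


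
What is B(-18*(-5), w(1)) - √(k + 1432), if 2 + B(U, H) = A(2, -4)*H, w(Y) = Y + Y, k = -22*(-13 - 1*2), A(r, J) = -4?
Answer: -10 - √1762 ≈ -51.976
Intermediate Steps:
k = 330 (k = -22*(-13 - 2) = -22*(-15) = 330)
w(Y) = 2*Y
B(U, H) = -2 - 4*H
B(-18*(-5), w(1)) - √(k + 1432) = (-2 - 8) - √(330 + 1432) = (-2 - 4*2) - √1762 = (-2 - 8) - √1762 = -10 - √1762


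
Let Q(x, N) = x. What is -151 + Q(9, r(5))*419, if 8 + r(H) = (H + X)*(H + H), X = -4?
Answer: 3620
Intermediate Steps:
r(H) = -8 + 2*H*(-4 + H) (r(H) = -8 + (H - 4)*(H + H) = -8 + (-4 + H)*(2*H) = -8 + 2*H*(-4 + H))
-151 + Q(9, r(5))*419 = -151 + 9*419 = -151 + 3771 = 3620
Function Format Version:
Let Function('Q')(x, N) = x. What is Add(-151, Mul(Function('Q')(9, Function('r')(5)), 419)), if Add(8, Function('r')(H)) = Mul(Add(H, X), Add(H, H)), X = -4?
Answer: 3620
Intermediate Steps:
Function('r')(H) = Add(-8, Mul(2, H, Add(-4, H))) (Function('r')(H) = Add(-8, Mul(Add(H, -4), Add(H, H))) = Add(-8, Mul(Add(-4, H), Mul(2, H))) = Add(-8, Mul(2, H, Add(-4, H))))
Add(-151, Mul(Function('Q')(9, Function('r')(5)), 419)) = Add(-151, Mul(9, 419)) = Add(-151, 3771) = 3620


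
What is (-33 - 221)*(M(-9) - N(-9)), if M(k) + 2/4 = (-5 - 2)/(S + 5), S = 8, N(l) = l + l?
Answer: -56007/13 ≈ -4308.2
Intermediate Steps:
N(l) = 2*l
M(k) = -27/26 (M(k) = -½ + (-5 - 2)/(8 + 5) = -½ - 7/13 = -27/26)
(-33 - 221)*(M(-9) - N(-9)) = (-33 - 221)*(-27/26 - 2*(-9)) = -254*(-27/26 - 1*(-18)) = -254*(-27/26 + 18) = -254*441/26 = -56007/13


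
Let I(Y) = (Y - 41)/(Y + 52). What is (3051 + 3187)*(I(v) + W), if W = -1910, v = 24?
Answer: -452807063/38 ≈ -1.1916e+7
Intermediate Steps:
I(Y) = (-41 + Y)/(52 + Y)
(3051 + 3187)*(I(v) + W) = (3051 + 3187)*((-41 + 24)/(52 + 24) - 1910) = 6238*(-17/76 - 1910) = 6238*(-145177/76) = -452807063/38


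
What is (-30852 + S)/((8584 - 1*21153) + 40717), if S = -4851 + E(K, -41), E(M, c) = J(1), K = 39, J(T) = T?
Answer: -17851/14074 ≈ -1.2684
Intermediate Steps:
E(M, c) = 1
S = -4850 (S = -4851 + 1 = -4850)
(-30852 + S)/((8584 - 1*21153) + 40717) = (-30852 - 4850)/((8584 - 1*21153) + 40717) = -35702/((8584 - 21153) + 40717) = -35702/(-12569 + 40717) = -35702/28148 = -35702*1/28148 = -17851/14074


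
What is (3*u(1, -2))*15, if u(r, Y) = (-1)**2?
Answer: 45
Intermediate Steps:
u(r, Y) = 1
(3*u(1, -2))*15 = (3*1)*15 = 3*15 = 45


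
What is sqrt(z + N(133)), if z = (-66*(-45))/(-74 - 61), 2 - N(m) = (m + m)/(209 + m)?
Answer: I*sqrt(187)/3 ≈ 4.5583*I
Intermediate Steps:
N(m) = 2 - 2*m/(209 + m) (N(m) = 2 - (m + m)/(209 + m) = 2 - 2*m/(209 + m))
z = -22 (z = 2970/(-135) = 2970*(-1/135) = -22)
sqrt(z + N(133)) = sqrt(-22 + 418/(209 + 133)) = sqrt(-22 + 418/342) = sqrt(-22 + 418*(1/342)) = sqrt(-22 + 11/9) = sqrt(-187/9) = I*sqrt(187)/3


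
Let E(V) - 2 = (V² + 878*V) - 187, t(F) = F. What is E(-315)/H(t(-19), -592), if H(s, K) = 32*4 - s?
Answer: -177530/147 ≈ -1207.7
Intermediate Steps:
H(s, K) = 128 - s
E(V) = -185 + V² + 878*V (E(V) = 2 + ((V² + 878*V) - 187) = 2 + (-187 + V² + 878*V) = -185 + V² + 878*V)
E(-315)/H(t(-19), -592) = (-185 + (-315)² + 878*(-315))/(128 - 1*(-19)) = (-185 + 99225 - 276570)/(128 + 19) = -177530/147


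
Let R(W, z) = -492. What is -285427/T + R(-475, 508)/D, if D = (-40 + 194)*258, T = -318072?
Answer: 932007845/1053136392 ≈ 0.88498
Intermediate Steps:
D = 39732 (D = 154*258 = 39732)
-285427/T + R(-475, 508)/D = -285427/(-318072) - 492/39732 = -285427*(-1/318072) - 492*1/39732 = 285427/318072 - 41/3311 = 932007845/1053136392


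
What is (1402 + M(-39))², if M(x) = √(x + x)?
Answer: (1402 + I*√78)² ≈ 1.9655e+6 + 2.476e+4*I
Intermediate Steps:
M(x) = √2*√x (M(x) = √(2*x) = √2*√x)
(1402 + M(-39))² = (1402 + √2*√(-39))² = (1402 + √2*(I*√39))² = (1402 + I*√78)²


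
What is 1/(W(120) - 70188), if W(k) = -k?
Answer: -1/70308 ≈ -1.4223e-5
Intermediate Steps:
1/(W(120) - 70188) = 1/(-1*120 - 70188) = 1/(-120 - 70188) = 1/(-70308) = -1/70308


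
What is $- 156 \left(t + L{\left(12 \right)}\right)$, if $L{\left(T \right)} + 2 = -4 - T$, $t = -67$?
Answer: $13260$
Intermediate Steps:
$L{\left(T \right)} = -6 - T$ ($L{\left(T \right)} = -2 - \left(4 + T\right) = -6 - T$)
$- 156 \left(t + L{\left(12 \right)}\right) = - 156 \left(-67 - 18\right) = \left(-156\right) \left(-85\right) = 13260$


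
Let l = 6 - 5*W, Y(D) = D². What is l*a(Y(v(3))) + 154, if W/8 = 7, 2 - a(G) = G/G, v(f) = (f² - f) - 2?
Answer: -120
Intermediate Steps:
v(f) = -2 + f² - f
a(G) = 1 (a(G) = 2 - G/G = 2 - 1*1 = 2 - 1 = 1)
W = 56 (W = 8*7 = 56)
l = -274 (l = 6 - 5*56 = 6 - 280 = -274)
l*a(Y(v(3))) + 154 = -274*1 + 154 = -274 + 154 = -120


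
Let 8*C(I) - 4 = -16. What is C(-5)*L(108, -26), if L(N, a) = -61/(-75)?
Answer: -61/50 ≈ -1.2200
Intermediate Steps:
L(N, a) = 61/75 (L(N, a) = -61*(-1/75) = 61/75)
C(I) = -3/2 (C(I) = 1/2 + (1/8)*(-16) = 1/2 - 2 = -3/2)
C(-5)*L(108, -26) = -3/2*61/75 = -61/50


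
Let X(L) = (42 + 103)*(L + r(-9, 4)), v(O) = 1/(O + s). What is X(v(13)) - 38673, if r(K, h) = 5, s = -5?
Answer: -303439/8 ≈ -37930.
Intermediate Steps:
v(O) = 1/(-5 + O) (v(O) = 1/(O - 5) = 1/(-5 + O))
X(L) = 725 + 145*L (X(L) = (42 + 103)*(L + 5) = 145*(5 + L) = 725 + 145*L)
X(v(13)) - 38673 = (725 + 145/(-5 + 13)) - 38673 = (725 + 145/8) - 38673 = 5945/8 - 38673 = -303439/8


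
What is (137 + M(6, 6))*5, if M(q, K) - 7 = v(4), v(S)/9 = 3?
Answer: 855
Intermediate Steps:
v(S) = 27 (v(S) = 9*3 = 27)
M(q, K) = 34 (M(q, K) = 7 + 27 = 34)
(137 + M(6, 6))*5 = (137 + 34)*5 = 171*5 = 855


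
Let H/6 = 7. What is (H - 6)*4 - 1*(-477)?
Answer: 621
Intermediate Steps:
H = 42 (H = 6*7 = 42)
(H - 6)*4 - 1*(-477) = (42 - 6)*4 - 1*(-477) = 36*4 + 477 = 144 + 477 = 621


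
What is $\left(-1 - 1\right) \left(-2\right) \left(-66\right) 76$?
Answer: $-20064$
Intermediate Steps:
$\left(-1 - 1\right) \left(-2\right) \left(-66\right) 76 = \left(-2\right) \left(-2\right) \left(-66\right) 76 = 4 \left(-66\right) 76 = \left(-264\right) 76 = -20064$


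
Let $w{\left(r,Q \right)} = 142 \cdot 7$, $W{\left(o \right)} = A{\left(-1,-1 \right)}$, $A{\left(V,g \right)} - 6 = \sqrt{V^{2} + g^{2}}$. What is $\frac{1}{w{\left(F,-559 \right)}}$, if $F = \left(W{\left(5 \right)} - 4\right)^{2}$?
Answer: $\frac{1}{994} \approx 0.001006$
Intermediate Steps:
$A{\left(V,g \right)} = 6 + \sqrt{V^{2} + g^{2}}$
$W{\left(o \right)} = 6 + \sqrt{2}$ ($W{\left(o \right)} = 6 + \sqrt{\left(-1\right)^{2} + \left(-1\right)^{2}} = 6 + \sqrt{1 + 1} = 6 + \sqrt{2}$)
$F = \left(2 + \sqrt{2}\right)^{2}$ ($F = \left(\left(6 + \sqrt{2}\right) - 4\right)^{2} = \left(2 + \sqrt{2}\right)^{2} \approx 11.657$)
$w{\left(r,Q \right)} = 994$
$\frac{1}{w{\left(F,-559 \right)}} = \frac{1}{994}$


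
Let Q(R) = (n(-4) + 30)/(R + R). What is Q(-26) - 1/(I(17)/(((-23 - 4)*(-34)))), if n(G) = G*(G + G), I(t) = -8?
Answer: 5905/52 ≈ 113.56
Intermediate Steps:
n(G) = 2*G**2 (n(G) = G*(2*G) = 2*G**2)
Q(R) = 31/R (Q(R) = (2*(-4)**2 + 30)/(R + R) = (2*16 + 30)/((2*R)) = (32 + 30)*(1/(2*R)) = 62*(1/(2*R)) = 31/R)
Q(-26) - 1/(I(17)/(((-23 - 4)*(-34)))) = 31/(-26) - 1/((-8*(-1/(34*(-23 - 4))))) = 31*(-1/26) - 1/((-8/((-27*(-34))))) = -31/26 - 1/((-8/918)) = -31/26 - 1/((-8*1/918)) = -31/26 - 1/(-4/459) = -31/26 - 1*(-459/4) = -31/26 + 459/4 = 5905/52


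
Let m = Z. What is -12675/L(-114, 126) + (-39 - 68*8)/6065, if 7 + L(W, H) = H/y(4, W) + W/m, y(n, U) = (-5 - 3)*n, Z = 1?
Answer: 1228816583/12123935 ≈ 101.35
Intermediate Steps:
y(n, U) = -8*n
m = 1
L(W, H) = -7 + W - H/32 (L(W, H) = -7 + (H/((-8*4)) + W/1) = -7 + (H/(-32) + W*1) = -7 + (H*(-1/32) + W) = -7 + (-H/32 + W) = -7 + (W - H/32) = -7 + W - H/32)
-12675/L(-114, 126) + (-39 - 68*8)/6065 = -12675/(-7 - 114 - 1/32*126) + (-39 - 68*8)/6065 = -12675/(-7 - 114 - 63/16) + (-39 - 544)*(1/6065) = -12675/(-1999/16) - 583*1/6065 = -12675*(-16/1999) - 583/6065 = 202800/1999 - 583/6065 = 1228816583/12123935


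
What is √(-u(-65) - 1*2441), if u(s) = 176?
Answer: I*√2617 ≈ 51.157*I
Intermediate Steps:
√(-u(-65) - 1*2441) = √(-1*176 - 1*2441) = √(-176 - 2441) = √(-2617) = I*√2617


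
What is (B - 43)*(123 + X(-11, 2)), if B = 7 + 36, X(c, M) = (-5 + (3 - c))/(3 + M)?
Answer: 0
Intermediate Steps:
X(c, M) = (-2 - c)/(3 + M)
B = 43
(B - 43)*(123 + X(-11, 2)) = (43 - 43)*(123 + (-2 - 1*(-11))/(3 + 2)) = 0*(123 + (-2 + 11)/5) = 0*(123 + (⅕)*9) = 0*(123 + 9/5) = 0*(624/5) = 0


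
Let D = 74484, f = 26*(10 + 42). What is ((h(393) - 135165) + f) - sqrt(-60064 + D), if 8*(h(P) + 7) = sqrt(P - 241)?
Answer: -133820 - 2*sqrt(3605) + sqrt(38)/4 ≈ -1.3394e+5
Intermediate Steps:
f = 1352 (f = 26*52 = 1352)
h(P) = -7 + sqrt(-241 + P)/8 (h(P) = -7 + sqrt(P - 241)/8 = -7 + sqrt(-241 + P)/8)
((h(393) - 135165) + f) - sqrt(-60064 + D) = (((-7 + sqrt(-241 + 393)/8) - 135165) + 1352) - sqrt(-60064 + 74484) = (((-7 + sqrt(152)/8) - 135165) + 1352) - sqrt(14420) = (((-7 + (2*sqrt(38))/8) - 135165) + 1352) - 2*sqrt(3605) = (((-7 + sqrt(38)/4) - 135165) + 1352) - 2*sqrt(3605) = ((-135172 + sqrt(38)/4) + 1352) - 2*sqrt(3605) = (-133820 + sqrt(38)/4) - 2*sqrt(3605) = -133820 - 2*sqrt(3605) + sqrt(38)/4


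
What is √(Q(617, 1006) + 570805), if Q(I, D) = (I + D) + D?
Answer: √573434 ≈ 757.25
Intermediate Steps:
Q(I, D) = I + 2*D (Q(I, D) = (D + I) + D = I + 2*D)
√(Q(617, 1006) + 570805) = √((617 + 2*1006) + 570805) = √((617 + 2012) + 570805) = √(2629 + 570805) = √573434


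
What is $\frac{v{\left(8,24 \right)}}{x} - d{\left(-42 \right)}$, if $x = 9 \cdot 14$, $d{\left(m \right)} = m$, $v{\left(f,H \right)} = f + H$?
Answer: $\frac{2662}{63} \approx 42.254$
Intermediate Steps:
$v{\left(f,H \right)} = H + f$
$x = 126$
$\frac{v{\left(8,24 \right)}}{x} - d{\left(-42 \right)} = \frac{24 + 8}{126} - -42 = 32 \cdot \frac{1}{126} + 42 = \frac{16}{63} + 42 = \frac{2662}{63}$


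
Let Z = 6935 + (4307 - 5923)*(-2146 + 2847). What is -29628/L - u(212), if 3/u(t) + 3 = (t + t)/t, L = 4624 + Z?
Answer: 3393399/1121257 ≈ 3.0264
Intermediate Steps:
Z = -1125881 (Z = 6935 - 1616*701 = 6935 - 1132816 = -1125881)
L = -1121257 (L = 4624 - 1125881 = -1121257)
u(t) = -3 (u(t) = 3/(-3 + (t + t)/t) = 3/(-3 + (2*t)/t) = 3/(-3 + 2) = 3/(-1) = 3*(-1) = -3)
-29628/L - u(212) = -29628/(-1121257) - 1*(-3) = -29628*(-1/1121257) + 3 = 29628/1121257 + 3 = 3393399/1121257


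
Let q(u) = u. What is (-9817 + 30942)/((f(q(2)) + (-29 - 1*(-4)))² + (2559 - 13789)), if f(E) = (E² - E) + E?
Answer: -21125/10789 ≈ -1.9580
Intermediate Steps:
f(E) = E²
(-9817 + 30942)/((f(q(2)) + (-29 - 1*(-4)))² + (2559 - 13789)) = (-9817 + 30942)/((2² + (-29 - 1*(-4)))² + (2559 - 13789)) = 21125/((4 + (-29 + 4))² - 11230) = 21125/((4 - 25)² - 11230) = 21125/((-21)² - 11230) = 21125/(441 - 11230) = 21125/(-10789) = 21125*(-1/10789) = -21125/10789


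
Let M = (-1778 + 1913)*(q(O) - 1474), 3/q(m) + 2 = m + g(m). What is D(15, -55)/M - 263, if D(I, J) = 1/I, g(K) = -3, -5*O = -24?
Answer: -793004176/3015225 ≈ -263.00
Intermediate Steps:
O = 24/5 (O = -⅕*(-24) = 24/5 ≈ 4.8000)
q(m) = 3/(-5 + m) (q(m) = 3/(-2 + (m - 3)) = 3/(-2 + (-3 + m)) = 3/(-5 + m))
M = -201015 (M = (-1778 + 1913)*(3/(-5 + 24/5) - 1474) = 135*(3/(-⅕) - 1474) = 135*(3*(-5) - 1474) = 135*(-15 - 1474) = 135*(-1489) = -201015)
D(15, -55)/M - 263 = 1/(15*(-201015)) - 263 = (1/15)*(-1/201015) - 263 = -1/3015225 - 263 = -793004176/3015225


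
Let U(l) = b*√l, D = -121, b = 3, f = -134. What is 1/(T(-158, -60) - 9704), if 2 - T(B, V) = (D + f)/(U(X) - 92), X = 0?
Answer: -92/892839 ≈ -0.00010304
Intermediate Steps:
U(l) = 3*√l
T(B, V) = -71/92 (T(B, V) = 2 - (-121 - 134)/(3*√0 - 92) = 2 - (-255)/(3*0 - 92) = 2 - (-255)/(0 - 92) = 2 - (-255)/(-92) = 2 - (-255)*(-1)/92 = 2 - 1*255/92 = 2 - 255/92 = -71/92)
1/(T(-158, -60) - 9704) = 1/(-71/92 - 9704) = 1/(-892839/92) = -92/892839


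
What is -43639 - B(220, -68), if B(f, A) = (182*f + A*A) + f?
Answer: -88523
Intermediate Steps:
B(f, A) = A² + 183*f (B(f, A) = (182*f + A²) + f = (A² + 182*f) + f = A² + 183*f)
-43639 - B(220, -68) = -43639 - ((-68)² + 183*220) = -43639 - (4624 + 40260) = -43639 - 1*44884 = -43639 - 44884 = -88523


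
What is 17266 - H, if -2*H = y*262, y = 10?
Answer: 18576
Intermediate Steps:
H = -1310 (H = -5*262 = -½*2620 = -1310)
17266 - H = 17266 - 1*(-1310) = 17266 + 1310 = 18576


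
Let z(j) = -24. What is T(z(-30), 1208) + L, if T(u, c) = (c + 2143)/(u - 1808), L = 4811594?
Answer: 8814836857/1832 ≈ 4.8116e+6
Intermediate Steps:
T(u, c) = (2143 + c)/(-1808 + u)
T(z(-30), 1208) + L = (2143 + 1208)/(-1808 - 24) + 4811594 = 3351/(-1832) + 4811594 = -1/1832*3351 + 4811594 = -3351/1832 + 4811594 = 8814836857/1832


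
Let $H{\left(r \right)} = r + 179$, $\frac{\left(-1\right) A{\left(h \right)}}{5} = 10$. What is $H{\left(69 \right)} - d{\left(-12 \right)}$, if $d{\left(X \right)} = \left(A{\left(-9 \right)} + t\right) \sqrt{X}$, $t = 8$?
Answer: $248 + 84 i \sqrt{3} \approx 248.0 + 145.49 i$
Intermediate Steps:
$A{\left(h \right)} = -50$ ($A{\left(h \right)} = \left(-5\right) 10 = -50$)
$d{\left(X \right)} = - 42 \sqrt{X}$ ($d{\left(X \right)} = \left(-50 + 8\right) \sqrt{X} = - 42 \sqrt{X}$)
$H{\left(r \right)} = 179 + r$
$H{\left(69 \right)} - d{\left(-12 \right)} = \left(179 + 69\right) - - 42 \sqrt{-12} = 248 - - 42 \cdot 2 i \sqrt{3} = 248 - - 84 i \sqrt{3} = 248 + 84 i \sqrt{3}$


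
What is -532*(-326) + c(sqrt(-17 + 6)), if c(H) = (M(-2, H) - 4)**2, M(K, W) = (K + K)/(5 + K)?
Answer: 1561144/9 ≈ 1.7346e+5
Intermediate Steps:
M(K, W) = 2*K/(5 + K) (M(K, W) = (2*K)/(5 + K) = 2*K/(5 + K))
c(H) = 256/9 (c(H) = (2*(-2)/(5 - 2) - 4)**2 = (2*(-2)/3 - 4)**2 = (2*(-2)*(1/3) - 4)**2 = (-4/3 - 4)**2 = (-16/3)**2 = 256/9)
-532*(-326) + c(sqrt(-17 + 6)) = -532*(-326) + 256/9 = 173432 + 256/9 = 1561144/9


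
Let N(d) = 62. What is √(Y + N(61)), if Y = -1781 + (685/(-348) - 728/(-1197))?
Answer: I*√18802910815/3306 ≈ 41.477*I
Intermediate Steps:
Y = -35354897/19836 (Y = -1781 + (685*(-1/348) - 728*(-1/1197)) = -1781 + (-685/348 + 104/171) = -1781 - 26981/19836 = -35354897/19836 ≈ -1782.4)
√(Y + N(61)) = √(-35354897/19836 + 62) = √(-34125065/19836) = I*√18802910815/3306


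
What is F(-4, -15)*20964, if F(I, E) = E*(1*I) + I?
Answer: 1173984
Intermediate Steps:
F(I, E) = I + E*I (F(I, E) = E*I + I = I + E*I)
F(-4, -15)*20964 = -4*(1 - 15)*20964 = -4*(-14)*20964 = 56*20964 = 1173984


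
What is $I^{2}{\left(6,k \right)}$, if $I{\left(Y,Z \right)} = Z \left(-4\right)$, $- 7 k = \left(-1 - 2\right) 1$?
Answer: $\frac{144}{49} \approx 2.9388$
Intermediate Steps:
$k = \frac{3}{7}$ ($k = - \frac{\left(-1 - 2\right) 1}{7} = - \frac{\left(-3\right) 1}{7} = \left(- \frac{1}{7}\right) \left(-3\right) = \frac{3}{7} \approx 0.42857$)
$I{\left(Y,Z \right)} = - 4 Z$
$I^{2}{\left(6,k \right)} = \left(\left(-4\right) \frac{3}{7}\right)^{2} = \left(- \frac{12}{7}\right)^{2} = \frac{144}{49}$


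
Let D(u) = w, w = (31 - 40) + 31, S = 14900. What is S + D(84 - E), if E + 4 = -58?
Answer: 14922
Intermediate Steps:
E = -62 (E = -4 - 58 = -62)
w = 22 (w = -9 + 31 = 22)
D(u) = 22
S + D(84 - E) = 14900 + 22 = 14922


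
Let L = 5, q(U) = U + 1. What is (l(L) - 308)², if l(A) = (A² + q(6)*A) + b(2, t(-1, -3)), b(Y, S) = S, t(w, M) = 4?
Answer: 59536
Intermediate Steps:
q(U) = 1 + U
l(A) = 4 + A² + 7*A (l(A) = (A² + (1 + 6)*A) + 4 = (A² + 7*A) + 4 = 4 + A² + 7*A)
(l(L) - 308)² = ((4 + 5² + 7*5) - 308)² = ((4 + 25 + 35) - 308)² = (64 - 308)² = (-244)² = 59536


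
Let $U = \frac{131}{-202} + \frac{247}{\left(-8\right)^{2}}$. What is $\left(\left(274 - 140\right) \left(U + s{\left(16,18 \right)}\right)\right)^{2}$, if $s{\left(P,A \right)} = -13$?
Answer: $\frac{17973860514481}{10445824} \approx 1.7207 \cdot 10^{6}$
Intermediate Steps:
$U = \frac{20755}{6464}$ ($U = 131 \left(- \frac{1}{202}\right) + \frac{247}{64} = - \frac{131}{202} + 247 \cdot \frac{1}{64} = - \frac{131}{202} + \frac{247}{64} = \frac{20755}{6464} \approx 3.2109$)
$\left(\left(274 - 140\right) \left(U + s{\left(16,18 \right)}\right)\right)^{2} = \left(\left(274 - 140\right) \left(\frac{20755}{6464} - 13\right)\right)^{2} = \left(134 \left(- \frac{63277}{6464}\right)\right)^{2} = \left(- \frac{4239559}{3232}\right)^{2} = \frac{17973860514481}{10445824}$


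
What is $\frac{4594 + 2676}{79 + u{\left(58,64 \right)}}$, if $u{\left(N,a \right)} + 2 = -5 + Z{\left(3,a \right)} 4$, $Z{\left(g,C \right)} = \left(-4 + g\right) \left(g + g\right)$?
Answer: $\frac{3635}{24} \approx 151.46$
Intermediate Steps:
$Z{\left(g,C \right)} = 2 g \left(-4 + g\right)$ ($Z{\left(g,C \right)} = \left(-4 + g\right) 2 g = 2 g \left(-4 + g\right)$)
$u{\left(N,a \right)} = -31$ ($u{\left(N,a \right)} = -2 + \left(-5 + 2 \cdot 3 \left(-4 + 3\right) 4\right) = -2 + \left(-5 + 2 \cdot 3 \left(-1\right) 4\right) = -2 - 29 = -31$)
$\frac{4594 + 2676}{79 + u{\left(58,64 \right)}} = \frac{4594 + 2676}{79 - 31} = \frac{7270}{48} = 7270 \cdot \frac{1}{48} = \frac{3635}{24}$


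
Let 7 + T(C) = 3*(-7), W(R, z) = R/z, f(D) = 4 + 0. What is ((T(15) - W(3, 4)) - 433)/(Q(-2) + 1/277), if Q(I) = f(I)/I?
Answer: 511619/2212 ≈ 231.29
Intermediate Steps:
f(D) = 4
T(C) = -28 (T(C) = -7 + 3*(-7) = -7 - 21 = -28)
Q(I) = 4/I
((T(15) - W(3, 4)) - 433)/(Q(-2) + 1/277) = ((-28 - 3/4) - 433)/(4/(-2) + 1/277) = ((-28 - 3/4) - 433)/(4*(-1/2) + 1/277) = ((-28 - 1*3/4) - 433)/(-2 + 1/277) = ((-28 - 3/4) - 433)/(-553/277) = (-115/4 - 433)*(-277/553) = -1847/4*(-277/553) = 511619/2212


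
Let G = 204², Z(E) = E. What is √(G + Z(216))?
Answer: 6*√1162 ≈ 204.53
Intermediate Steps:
G = 41616
√(G + Z(216)) = √(41616 + 216) = √41832 = 6*√1162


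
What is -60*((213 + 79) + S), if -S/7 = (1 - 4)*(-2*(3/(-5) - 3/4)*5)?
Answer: -34530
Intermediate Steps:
S = 567/2 (S = -7*(1 - 4)*-2*(3/(-5) - 3/4)*5 = -(-21)*-2*(3*(-⅕) - 3*¼)*5 = -(-21)*-2*(-⅗ - ¾)*5 = -(-21)*-2*(-27/20)*5 = -(-21)*(27/10)*5 = -(-21)*27/2 = -7*(-81/2) = 567/2 ≈ 283.50)
-60*((213 + 79) + S) = -60*((213 + 79) + 567/2) = -60*(292 + 567/2) = -60*1151/2 = -34530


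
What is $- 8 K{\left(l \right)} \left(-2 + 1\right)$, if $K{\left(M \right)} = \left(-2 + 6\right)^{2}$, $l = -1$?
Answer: $128$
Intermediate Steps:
$K{\left(M \right)} = 16$ ($K{\left(M \right)} = 4^{2} = 16$)
$- 8 K{\left(l \right)} \left(-2 + 1\right) = \left(-8\right) 16 \left(-2 + 1\right) = \left(-128\right) \left(-1\right) = 128$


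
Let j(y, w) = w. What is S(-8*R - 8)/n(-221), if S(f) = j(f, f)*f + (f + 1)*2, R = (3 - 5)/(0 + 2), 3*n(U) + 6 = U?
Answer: -6/227 ≈ -0.026432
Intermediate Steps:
n(U) = -2 + U/3
R = -1 (R = -2/2 = -2*1/2 = -1)
S(f) = 2 + f**2 + 2*f (S(f) = f*f + (f + 1)*2 = f**2 + (1 + f)*2 = f**2 + (2 + 2*f) = 2 + f**2 + 2*f)
S(-8*R - 8)/n(-221) = (2 + (-8*(-1) - 8)**2 + 2*(-8*(-1) - 8))/(-2 + (1/3)*(-221)) = (2 + (8 - 8)**2 + 2*(8 - 8))/(-2 - 221/3) = (2 + 0**2 + 2*0)/(-227/3) = (2 + 0 + 0)*(-3/227) = 2*(-3/227) = -6/227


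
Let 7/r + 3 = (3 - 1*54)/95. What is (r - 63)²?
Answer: 9728161/2304 ≈ 4222.3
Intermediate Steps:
r = -95/48 (r = 7/(-3 + (3 - 1*54)/95) = 7/(-3 + (3 - 54)*(1/95)) = 7/(-3 - 51*1/95) = 7/(-3 - 51/95) = 7/(-336/95) = 7*(-95/336) = -95/48 ≈ -1.9792)
(r - 63)² = (-95/48 - 63)² = (-3119/48)² = 9728161/2304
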